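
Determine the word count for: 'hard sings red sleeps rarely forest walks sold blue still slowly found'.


Counting words by splitting on spaces:
  Word 1: 'hard'
  Word 2: 'sings'
  Word 3: 'red'
  Word 4: 'sleeps'
  Word 5: 'rarely'
  Word 6: 'forest'
  Word 7: 'walks'
  Word 8: 'sold'
  Word 9: 'blue'
  Word 10: 'still'
  Word 11: 'slowly'
  Word 12: 'found'
Total words: 12

12


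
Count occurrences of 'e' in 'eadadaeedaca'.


Scanning 'eadadaeedaca' for 'e':
  Position 0: 'e' -> MATCH (count: 1)
  Position 6: 'e' -> MATCH (count: 2)
  Position 7: 'e' -> MATCH (count: 3)
Total occurrences of 'e': 3

3


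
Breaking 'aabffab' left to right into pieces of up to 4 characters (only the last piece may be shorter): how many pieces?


'aabffab' has 7 characters.
Chunking with max size 4:
  Chunk 1: 'aabf' (positions 0-3)
  Chunk 2: 'fab' (positions 4-6)
Total chunks: ceil(7 / 4) = 2

2


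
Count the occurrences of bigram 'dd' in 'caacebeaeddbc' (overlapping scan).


Scanning 'caacebeaeddbc' for bigram 'dd':
  Position 0: 'ca' -> no
  Position 1: 'aa' -> no
  Position 2: 'ac' -> no
  Position 3: 'ce' -> no
  Position 4: 'eb' -> no
  Position 5: 'be' -> no
  Position 6: 'ea' -> no
  Position 7: 'ae' -> no
  Position 8: 'ed' -> no
  Position 9: 'dd' -> MATCH
  Position 10: 'db' -> no
  Position 11: 'bc' -> no
Total matches: 1

1


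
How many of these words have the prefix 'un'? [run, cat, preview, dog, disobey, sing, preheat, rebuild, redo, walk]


Checking each word for prefix 'un':
  'run' -> no (count: 0)
  'cat' -> no (count: 0)
  'preview' -> no (count: 0)
  'dog' -> no (count: 0)
  'disobey' -> no (count: 0)
  'sing' -> no (count: 0)
  'preheat' -> no (count: 0)
  'rebuild' -> no (count: 0)
  'redo' -> no (count: 0)
  'walk' -> no (count: 0)
Total with prefix 'un': 0

0


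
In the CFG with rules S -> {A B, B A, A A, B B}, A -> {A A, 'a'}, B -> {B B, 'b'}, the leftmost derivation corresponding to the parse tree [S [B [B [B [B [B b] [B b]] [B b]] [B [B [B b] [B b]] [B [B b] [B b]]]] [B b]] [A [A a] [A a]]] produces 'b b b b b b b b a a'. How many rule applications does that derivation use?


Every bracketed nonterminal node [X ...] in the tree is produced by exactly one rule application.
Reading the tree off as a leftmost derivation:
  Step 1: S  =>  B A   (applied S -> B A)
  Step 2: B A  =>  B B A   (applied B -> B B)
  Step 3: B B A  =>  B B B A   (applied B -> B B)
  Step 4: B B B A  =>  B B B B A   (applied B -> B B)
  Step 5: B B B B A  =>  B B B B B A   (applied B -> B B)
  Step 6: B B B B B A  =>  b B B B B A   (applied B -> b)
  Step 7: b B B B B A  =>  b b B B B A   (applied B -> b)
  Step 8: b b B B B A  =>  b b b B B A   (applied B -> b)
  Step 9: b b b B B A  =>  b b b B B B A   (applied B -> B B)
  Step 10: b b b B B B A  =>  b b b B B B B A   (applied B -> B B)
  Step 11: b b b B B B B A  =>  b b b b B B B A   (applied B -> b)
  Step 12: b b b b B B B A  =>  b b b b b B B A   (applied B -> b)
  Step 13: b b b b b B B A  =>  b b b b b B B B A   (applied B -> B B)
  Step 14: b b b b b B B B A  =>  b b b b b b B B A   (applied B -> b)
  Step 15: b b b b b b B B A  =>  b b b b b b b B A   (applied B -> b)
  Step 16: b b b b b b b B A  =>  b b b b b b b b A   (applied B -> b)
  Step 17: b b b b b b b b A  =>  b b b b b b b b A A   (applied A -> A A)
  Step 18: b b b b b b b b A A  =>  b b b b b b b b a A   (applied A -> a)
  Step 19: b b b b b b b b a A  =>  b b b b b b b b a a   (applied A -> a)
Final yield: b b b b b b b b a a
Total rewrite steps: 19

19


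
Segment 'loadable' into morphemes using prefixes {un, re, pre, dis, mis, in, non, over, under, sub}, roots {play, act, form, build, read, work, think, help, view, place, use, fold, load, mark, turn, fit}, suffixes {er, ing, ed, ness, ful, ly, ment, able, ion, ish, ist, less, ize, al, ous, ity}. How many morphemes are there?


Segmenting 'loadable' against the inventory:
  'load' -> root (morpheme 1)
  'able' -> suffix (morpheme 2)
Total morphemes: 2

2


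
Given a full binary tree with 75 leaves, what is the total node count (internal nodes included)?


Leaf nodes (terminals): 75
Internal nodes = n - 1 = 75 - 1 = 74
Total = leaves + internal = 75 + 74 = 149

149


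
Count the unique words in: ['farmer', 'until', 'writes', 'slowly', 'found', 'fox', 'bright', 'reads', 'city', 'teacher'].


Listing all tokens and tracking unique types:
  Token 1: 'farmer' -> NEW (unique so far: 1)
  Token 2: 'until' -> NEW (unique so far: 2)
  Token 3: 'writes' -> NEW (unique so far: 3)
  Token 4: 'slowly' -> NEW (unique so far: 4)
  Token 5: 'found' -> NEW (unique so far: 5)
  Token 6: 'fox' -> NEW (unique so far: 6)
  Token 7: 'bright' -> NEW (unique so far: 7)
  Token 8: 'reads' -> NEW (unique so far: 8)
  Token 9: 'city' -> NEW (unique so far: 9)
  Token 10: 'teacher' -> NEW (unique so far: 10)
Unique types: ('bright', 'city', 'farmer', 'found', 'fox', 'reads', 'slowly', 'teacher', 'until', 'writes')
Vocabulary size: 10

10


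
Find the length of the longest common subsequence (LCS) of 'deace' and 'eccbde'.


DP table for LCS of 'deace' and 'eccbde':
       e  c  c  b  d  e
    0  0  0  0  0  0  0
  d 0  0  0  0  0  1  1
  e 0  1  1  1  1  1  2
  a 0  1  1  1  1  1  2
  c 0  1  2  2  2  2  2
  e 0  1  2  2  2  2  3
LCS: 'ece'
LCS length = 3

3


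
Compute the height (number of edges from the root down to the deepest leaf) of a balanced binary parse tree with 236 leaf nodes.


In a balanced binary tree with n leaves the deepest leaf is ceil(log2(n)) edges below the root.
log2(236) = 7.8826
ceil(7.8826) = 8
height (edges) = 8

8


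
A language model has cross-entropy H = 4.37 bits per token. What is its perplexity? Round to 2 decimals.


Perplexity formula: PP = 2^H
H = 4.37
PP = 2^4.37
Decompose: 2^4.37 = 2^4 * 2^0.37
2^4 = 16, 2^0.37 ~ 1.2923528
PP ~ 16 * 1.2923528 = 20.6776448
Rounded to 2 decimals: 20.68

20.68


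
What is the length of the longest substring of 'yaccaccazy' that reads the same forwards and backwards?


Scanning 'yaccaccazy' for palindromic substrings.
Substring at positions 1-7: 'accacca'.
Check: reverse('accacca') = 'accacca' -> palindrome confirmed.
Neighbouring characters ('y' / 'z') break symmetry, so it cannot extend further.
No longer palindromic substring exists; longest length = 7

7


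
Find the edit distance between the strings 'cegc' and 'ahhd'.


Building DP table for s1='cegc' (len 4) and s2='ahhd' (len 4):
       a  h  h  d
    0  1  2  3  4
  c 1  1  2  3  4
  e 2  2  2  3  4
  g 3  3  3  3  4
  c 4  4  4  4  4
Edit distance = dp[4][4] = 4

4


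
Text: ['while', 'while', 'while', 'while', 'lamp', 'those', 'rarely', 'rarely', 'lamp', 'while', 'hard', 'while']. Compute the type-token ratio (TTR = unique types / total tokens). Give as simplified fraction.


Tokens: 12
Unique types: ('hard', 'lamp', 'rarely', 'those', 'while') = 5
TTR = 5/12
Already in lowest terms.

5/12


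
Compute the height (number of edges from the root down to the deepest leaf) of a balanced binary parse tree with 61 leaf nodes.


In a balanced binary tree with n leaves the deepest leaf is ceil(log2(n)) edges below the root.
log2(61) = 5.9307
ceil(5.9307) = 6
height (edges) = 6

6


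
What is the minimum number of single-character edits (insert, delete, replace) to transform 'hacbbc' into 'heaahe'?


Building DP table for s1='hacbbc' (len 6) and s2='heaahe' (len 6):
       h  e  a  a  h  e
    0  1  2  3  4  5  6
  h 1  0  1  2  3  4  5
  a 2  1  1  1  2  3  4
  c 3  2  2  2  2  3  4
  b 4  3  3  3  3  3  4
  b 5  4  4  4  4  4  4
  c 6  5  5  5  5  5  5
Edit distance = dp[6][6] = 5

5


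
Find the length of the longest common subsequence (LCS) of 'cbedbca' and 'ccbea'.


DP table for LCS of 'cbedbca' and 'ccbea':
       c  c  b  e  a
    0  0  0  0  0  0
  c 0  1  1  1  1  1
  b 0  1  1  2  2  2
  e 0  1  1  2  3  3
  d 0  1  1  2  3  3
  b 0  1  1  2  3  3
  c 0  1  2  2  3  3
  a 0  1  2  2  3  4
LCS: 'cbea'
LCS length = 4

4


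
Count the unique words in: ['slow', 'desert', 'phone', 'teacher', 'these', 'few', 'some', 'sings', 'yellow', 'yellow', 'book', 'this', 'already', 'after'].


Listing all tokens and tracking unique types:
  Token 1: 'slow' -> NEW (unique so far: 1)
  Token 2: 'desert' -> NEW (unique so far: 2)
  Token 3: 'phone' -> NEW (unique so far: 3)
  Token 4: 'teacher' -> NEW (unique so far: 4)
  Token 5: 'these' -> NEW (unique so far: 5)
  Token 6: 'few' -> NEW (unique so far: 6)
  Token 7: 'some' -> NEW (unique so far: 7)
  Token 8: 'sings' -> NEW (unique so far: 8)
  Token 9: 'yellow' -> NEW (unique so far: 9)
  Token 10: 'yellow' -> duplicate (unique so far: 9)
  Token 11: 'book' -> NEW (unique so far: 10)
  Token 12: 'this' -> NEW (unique so far: 11)
  Token 13: 'already' -> NEW (unique so far: 12)
  Token 14: 'after' -> NEW (unique so far: 13)
Unique types: ('after', 'already', 'book', 'desert', 'few', 'phone', 'sings', 'slow', 'some', 'teacher', 'these', 'this', 'yellow')
Vocabulary size: 13

13


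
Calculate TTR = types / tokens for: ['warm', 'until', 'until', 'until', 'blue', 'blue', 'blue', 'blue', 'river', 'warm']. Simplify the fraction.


Tokens: 10
Unique types: ('blue', 'river', 'until', 'warm') = 4
TTR = 4/10
Simplify: divide both by 2 -> 2/5
TTR = 2/5

2/5


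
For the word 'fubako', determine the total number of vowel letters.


Scanning each character of 'fubako':
  Position 1: 'f' -> consonant (running count: 0)
  Position 2: 'u' -> vowel (running count: 1)
  Position 3: 'b' -> consonant (running count: 1)
  Position 4: 'a' -> vowel (running count: 2)
  Position 5: 'k' -> consonant (running count: 2)
  Position 6: 'o' -> vowel (running count: 3)
Total vowels: 3

3


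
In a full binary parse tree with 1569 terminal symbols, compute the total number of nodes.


Leaf nodes (terminals): 1569
Internal nodes = n - 1 = 1569 - 1 = 1568
Total = leaves + internal = 1569 + 1568 = 3137

3137


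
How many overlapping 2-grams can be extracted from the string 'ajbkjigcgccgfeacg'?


String 'ajbkjigcgccgfeacg' has length L = 17.
Number of overlapping n-grams = L - n + 1
Substituting: 17 - 2 + 1 = 16

16


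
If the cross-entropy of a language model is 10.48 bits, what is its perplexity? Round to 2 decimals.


Perplexity formula: PP = 2^H
H = 10.48
PP = 2^10.48
Decompose: 2^10.48 = 2^10 * 2^0.48
2^10 = 1024, 2^0.48 ~ 1.3947437
PP ~ 1024 * 1.3947437 = 1428.2175488
Rounded to 2 decimals: 1428.22

1428.22


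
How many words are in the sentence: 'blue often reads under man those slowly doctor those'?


Counting words by splitting on spaces:
  Word 1: 'blue'
  Word 2: 'often'
  Word 3: 'reads'
  Word 4: 'under'
  Word 5: 'man'
  Word 6: 'those'
  Word 7: 'slowly'
  Word 8: 'doctor'
  Word 9: 'those'
Total words: 9

9


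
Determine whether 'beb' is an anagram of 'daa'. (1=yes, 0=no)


Sort characters of 'beb': 'bbe'
Sort characters of 'daa': 'aad'
Sorted forms differ -> they are NOT anagrams
Result: 0

0


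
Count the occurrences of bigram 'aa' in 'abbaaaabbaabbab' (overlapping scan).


Scanning 'abbaaaabbaabbab' for bigram 'aa':
  Position 0: 'ab' -> no
  Position 1: 'bb' -> no
  Position 2: 'ba' -> no
  Position 3: 'aa' -> MATCH
  Position 4: 'aa' -> MATCH
  Position 5: 'aa' -> MATCH
  Position 6: 'ab' -> no
  Position 7: 'bb' -> no
  Position 8: 'ba' -> no
  Position 9: 'aa' -> MATCH
  Position 10: 'ab' -> no
  Position 11: 'bb' -> no
  Position 12: 'ba' -> no
  Position 13: 'ab' -> no
Total matches: 4

4


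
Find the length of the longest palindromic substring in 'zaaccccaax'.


Scanning 'zaaccccaax' for palindromic substrings.
Substring at positions 1-8: 'aaccccaa'.
Check: reverse('aaccccaa') = 'aaccccaa' -> palindrome confirmed.
Neighbouring characters ('z' / 'x') break symmetry, so it cannot extend further.
No longer palindromic substring exists; longest length = 8

8


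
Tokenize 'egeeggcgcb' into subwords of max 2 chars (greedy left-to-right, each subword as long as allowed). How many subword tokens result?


'egeeggcgcb' has 10 characters.
Chunking with max size 2:
  Chunk 1: 'eg' (positions 0-1)
  Chunk 2: 'ee' (positions 2-3)
  Chunk 3: 'gg' (positions 4-5)
  Chunk 4: 'cg' (positions 6-7)
  Chunk 5: 'cb' (positions 8-9)
Total chunks: ceil(10 / 2) = 5

5


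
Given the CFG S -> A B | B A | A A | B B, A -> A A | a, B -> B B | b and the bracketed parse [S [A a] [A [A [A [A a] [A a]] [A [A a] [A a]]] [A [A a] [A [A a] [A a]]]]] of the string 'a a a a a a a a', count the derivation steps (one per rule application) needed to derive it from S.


Every bracketed nonterminal node [X ...] in the tree is produced by exactly one rule application.
Reading the tree off as a leftmost derivation:
  Step 1: S  =>  A A   (applied S -> A A)
  Step 2: A A  =>  a A   (applied A -> a)
  Step 3: a A  =>  a A A   (applied A -> A A)
  Step 4: a A A  =>  a A A A   (applied A -> A A)
  Step 5: a A A A  =>  a A A A A   (applied A -> A A)
  Step 6: a A A A A  =>  a a A A A   (applied A -> a)
  Step 7: a a A A A  =>  a a a A A   (applied A -> a)
  Step 8: a a a A A  =>  a a a A A A   (applied A -> A A)
  Step 9: a a a A A A  =>  a a a a A A   (applied A -> a)
  Step 10: a a a a A A  =>  a a a a a A   (applied A -> a)
  Step 11: a a a a a A  =>  a a a a a A A   (applied A -> A A)
  Step 12: a a a a a A A  =>  a a a a a a A   (applied A -> a)
  Step 13: a a a a a a A  =>  a a a a a a A A   (applied A -> A A)
  Step 14: a a a a a a A A  =>  a a a a a a a A   (applied A -> a)
  Step 15: a a a a a a a A  =>  a a a a a a a a   (applied A -> a)
Final yield: a a a a a a a a
Total rewrite steps: 15

15


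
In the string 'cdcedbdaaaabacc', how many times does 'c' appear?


Scanning 'cdcedbdaaaabacc' for 'c':
  Position 0: 'c' -> MATCH (count: 1)
  Position 2: 'c' -> MATCH (count: 2)
  Position 13: 'c' -> MATCH (count: 3)
  Position 14: 'c' -> MATCH (count: 4)
Total occurrences of 'c': 4

4


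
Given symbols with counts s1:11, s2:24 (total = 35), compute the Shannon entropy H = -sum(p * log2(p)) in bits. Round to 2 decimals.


Computing entropy H = -sum(p_i * log2(p_i)):
  s1: p = 11/35 = 0.3143, -p*log2(p) = 0.5248
  s2: p = 24/35 = 0.6857, -p*log2(p) = 0.3732
H = sum of terms = 0.8980
Rounded to 2 decimals: 0.90

0.90


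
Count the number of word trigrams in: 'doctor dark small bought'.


Word trigrams from [4] words:
  Trigram 1: (doctor dark small)
  Trigram 2: (dark small bought)
Total word trigrams: 4 - 2 = 2

2


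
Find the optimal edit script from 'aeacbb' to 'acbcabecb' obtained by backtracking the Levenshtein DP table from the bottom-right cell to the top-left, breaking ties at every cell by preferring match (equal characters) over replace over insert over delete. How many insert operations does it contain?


Edit distance = 5. Backtracking from cell (6, 9) with preference match > replace > insert > delete,
then listing the resulting alignment 'aeacbb' -> 'acbcabecb' left to right:
  Step 1: keep 'a'
  Step 2: replace e->c
  Step 3: replace a->b
  Step 4: keep 'c'
  Step 5: insert 'a' [insertion #1]
  Step 6: keep 'b'
  Step 7: insert 'e' [insertion #2]
  Step 8: insert 'c' [insertion #3]
  Step 9: keep 'b'
Total insertions: 3

3


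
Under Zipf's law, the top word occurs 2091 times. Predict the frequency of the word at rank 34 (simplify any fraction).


Zipf's law: freq(rank) = f1 / rank
f1 = 2091, rank = 34
freq = 2091 / 34
GCD(2091, 34) = 17
Simplified: 123/2

123/2


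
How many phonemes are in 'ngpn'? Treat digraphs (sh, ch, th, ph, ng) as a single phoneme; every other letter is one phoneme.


Parsing 'ngpn' greedily, digraphs first:
  'ng' -> digraph (1 consonant phoneme) (phonemes so far: 1)
  'p' -> consonant phoneme (phonemes so far: 2)
  'n' -> consonant phoneme (phonemes so far: 3)
Total phonemes: 3

3


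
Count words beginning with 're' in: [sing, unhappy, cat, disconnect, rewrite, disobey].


Checking each word for prefix 're':
  'sing' -> no (count: 0)
  'unhappy' -> no (count: 0)
  'cat' -> no (count: 0)
  'disconnect' -> no (count: 0)
  'rewrite' -> YES, starts with 're' (count: 1)
  'disobey' -> no (count: 1)
Total with prefix 're': 1

1


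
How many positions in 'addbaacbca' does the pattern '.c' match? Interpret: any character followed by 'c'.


Pattern: .c means any character followed by 'c'.
Scanning 'addbaacbca' position-by-position:
  Pos 0: window 'ad' -> no
  Pos 1: window 'dd' -> no
  Pos 2: window 'db' -> no
  Pos 3: window 'ba' -> no
  Pos 4: window 'aa' -> no
  Pos 5: window 'ac' -> MATCH
  Pos 6: window 'cb' -> no
  Pos 7: window 'bc' -> MATCH
  Pos 8: window 'ca' -> no
  Pos 9: window 'a' -> no
Total matches: 2

2


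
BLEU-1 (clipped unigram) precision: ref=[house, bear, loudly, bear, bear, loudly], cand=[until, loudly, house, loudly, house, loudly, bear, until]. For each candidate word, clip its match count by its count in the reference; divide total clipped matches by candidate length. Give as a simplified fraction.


Reference word counts: {'bear': 3, 'house': 1, 'loudly': 2}
Checking each candidate word (with clipping):
  'until' -> not in reference -> no match (matches: 0)
  'loudly' -> in reference (ref count 2, used 1/2) -> match (matches: 1)
  'house' -> in reference (ref count 1, used 1/1) -> match (matches: 2)
  'loudly' -> in reference (ref count 2, used 2/2) -> match (matches: 3)
  'house' -> ref count 1 already used up (1/1) -> clipped, no match (matches: 3)
  'loudly' -> ref count 2 already used up (2/2) -> clipped, no match (matches: 3)
  'bear' -> in reference (ref count 3, used 1/3) -> match (matches: 4)
  'until' -> not in reference -> no match (matches: 4)
Clipped matches: 4, Candidate length: 8
Precision = 4/8 = 1/2

1/2


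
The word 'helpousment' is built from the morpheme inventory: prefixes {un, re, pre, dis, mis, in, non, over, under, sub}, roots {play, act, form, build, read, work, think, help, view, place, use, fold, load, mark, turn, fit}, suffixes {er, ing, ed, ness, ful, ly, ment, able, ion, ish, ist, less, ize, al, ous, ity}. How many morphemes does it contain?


Segmenting 'helpousment' against the inventory:
  'help' -> root (morpheme 1)
  'ous' -> suffix (morpheme 2)
  'ment' -> suffix (morpheme 3)
Total morphemes: 3

3


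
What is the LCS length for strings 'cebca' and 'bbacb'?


DP table for LCS of 'cebca' and 'bbacb':
       b  b  a  c  b
    0  0  0  0  0  0
  c 0  0  0  0  1  1
  e 0  0  0  0  1  1
  b 0  1  1  1  1  2
  c 0  1  1  1  2  2
  a 0  1  1  2  2  2
LCS: 'cb'
LCS length = 2

2


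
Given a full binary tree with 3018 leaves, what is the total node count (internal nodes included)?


Leaf nodes (terminals): 3018
Internal nodes = n - 1 = 3018 - 1 = 3017
Total = leaves + internal = 3018 + 3017 = 6035

6035


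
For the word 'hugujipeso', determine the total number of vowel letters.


Scanning each character of 'hugujipeso':
  Position 1: 'h' -> consonant (running count: 0)
  Position 2: 'u' -> vowel (running count: 1)
  Position 3: 'g' -> consonant (running count: 1)
  Position 4: 'u' -> vowel (running count: 2)
  Position 5: 'j' -> consonant (running count: 2)
  Position 6: 'i' -> vowel (running count: 3)
  Position 7: 'p' -> consonant (running count: 3)
  Position 8: 'e' -> vowel (running count: 4)
  Position 9: 's' -> consonant (running count: 4)
  Position 10: 'o' -> vowel (running count: 5)
Total vowels: 5

5


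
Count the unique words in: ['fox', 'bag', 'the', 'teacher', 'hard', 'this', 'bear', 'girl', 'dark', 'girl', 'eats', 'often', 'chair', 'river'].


Listing all tokens and tracking unique types:
  Token 1: 'fox' -> NEW (unique so far: 1)
  Token 2: 'bag' -> NEW (unique so far: 2)
  Token 3: 'the' -> NEW (unique so far: 3)
  Token 4: 'teacher' -> NEW (unique so far: 4)
  Token 5: 'hard' -> NEW (unique so far: 5)
  Token 6: 'this' -> NEW (unique so far: 6)
  Token 7: 'bear' -> NEW (unique so far: 7)
  Token 8: 'girl' -> NEW (unique so far: 8)
  Token 9: 'dark' -> NEW (unique so far: 9)
  Token 10: 'girl' -> duplicate (unique so far: 9)
  Token 11: 'eats' -> NEW (unique so far: 10)
  Token 12: 'often' -> NEW (unique so far: 11)
  Token 13: 'chair' -> NEW (unique so far: 12)
  Token 14: 'river' -> NEW (unique so far: 13)
Unique types: ('bag', 'bear', 'chair', 'dark', 'eats', 'fox', 'girl', 'hard', 'often', 'river', 'teacher', 'the', 'this')
Vocabulary size: 13

13


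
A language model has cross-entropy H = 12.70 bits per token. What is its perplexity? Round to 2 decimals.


Perplexity formula: PP = 2^H
H = 12.70
PP = 2^12.70
Decompose: 2^12.70 = 2^12 * 2^0.70
2^12 = 4096, 2^0.70 ~ 1.6245048
PP ~ 4096 * 1.6245048 = 6653.9716608
Rounded to 2 decimals: 6653.97

6653.97


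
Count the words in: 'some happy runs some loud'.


Counting words by splitting on spaces:
  Word 1: 'some'
  Word 2: 'happy'
  Word 3: 'runs'
  Word 4: 'some'
  Word 5: 'loud'
Total words: 5

5


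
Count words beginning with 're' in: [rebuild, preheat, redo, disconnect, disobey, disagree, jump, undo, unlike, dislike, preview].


Checking each word for prefix 're':
  'rebuild' -> YES, starts with 're' (count: 1)
  'preheat' -> no (count: 1)
  'redo' -> YES, starts with 're' (count: 2)
  'disconnect' -> no (count: 2)
  'disobey' -> no (count: 2)
  'disagree' -> no (count: 2)
  'jump' -> no (count: 2)
  'undo' -> no (count: 2)
  'unlike' -> no (count: 2)
  'dislike' -> no (count: 2)
  'preview' -> no (count: 2)
Total with prefix 're': 2

2


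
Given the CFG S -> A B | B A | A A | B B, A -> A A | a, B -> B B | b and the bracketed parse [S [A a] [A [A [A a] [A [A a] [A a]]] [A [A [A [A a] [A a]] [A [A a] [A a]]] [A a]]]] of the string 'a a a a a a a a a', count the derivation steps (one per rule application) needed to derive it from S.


Every bracketed nonterminal node [X ...] in the tree is produced by exactly one rule application.
Reading the tree off as a leftmost derivation:
  Step 1: S  =>  A A   (applied S -> A A)
  Step 2: A A  =>  a A   (applied A -> a)
  Step 3: a A  =>  a A A   (applied A -> A A)
  Step 4: a A A  =>  a A A A   (applied A -> A A)
  Step 5: a A A A  =>  a a A A   (applied A -> a)
  Step 6: a a A A  =>  a a A A A   (applied A -> A A)
  Step 7: a a A A A  =>  a a a A A   (applied A -> a)
  Step 8: a a a A A  =>  a a a a A   (applied A -> a)
  Step 9: a a a a A  =>  a a a a A A   (applied A -> A A)
  Step 10: a a a a A A  =>  a a a a A A A   (applied A -> A A)
  Step 11: a a a a A A A  =>  a a a a A A A A   (applied A -> A A)
  Step 12: a a a a A A A A  =>  a a a a a A A A   (applied A -> a)
  Step 13: a a a a a A A A  =>  a a a a a a A A   (applied A -> a)
  Step 14: a a a a a a A A  =>  a a a a a a A A A   (applied A -> A A)
  Step 15: a a a a a a A A A  =>  a a a a a a a A A   (applied A -> a)
  Step 16: a a a a a a a A A  =>  a a a a a a a a A   (applied A -> a)
  Step 17: a a a a a a a a A  =>  a a a a a a a a a   (applied A -> a)
Final yield: a a a a a a a a a
Total rewrite steps: 17

17


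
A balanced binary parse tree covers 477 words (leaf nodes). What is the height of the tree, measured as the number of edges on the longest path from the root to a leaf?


In a balanced binary tree with n leaves the deepest leaf is ceil(log2(n)) edges below the root.
log2(477) = 8.8978
ceil(8.8978) = 9
height (edges) = 9

9


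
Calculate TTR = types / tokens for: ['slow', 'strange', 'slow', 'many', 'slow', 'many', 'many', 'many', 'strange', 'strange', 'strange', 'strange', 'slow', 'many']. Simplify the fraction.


Tokens: 14
Unique types: ('many', 'slow', 'strange') = 3
TTR = 3/14
Already in lowest terms.

3/14


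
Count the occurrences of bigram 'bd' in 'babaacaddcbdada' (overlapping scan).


Scanning 'babaacaddcbdada' for bigram 'bd':
  Position 0: 'ba' -> no
  Position 1: 'ab' -> no
  Position 2: 'ba' -> no
  Position 3: 'aa' -> no
  Position 4: 'ac' -> no
  Position 5: 'ca' -> no
  Position 6: 'ad' -> no
  Position 7: 'dd' -> no
  Position 8: 'dc' -> no
  Position 9: 'cb' -> no
  Position 10: 'bd' -> MATCH
  Position 11: 'da' -> no
  Position 12: 'ad' -> no
  Position 13: 'da' -> no
Total matches: 1

1


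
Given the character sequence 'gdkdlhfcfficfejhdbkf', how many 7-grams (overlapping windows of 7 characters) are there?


String 'gdkdlhfcfficfejhdbkf' has length L = 20.
Number of overlapping n-grams = L - n + 1
Substituting: 20 - 7 + 1 = 14

14


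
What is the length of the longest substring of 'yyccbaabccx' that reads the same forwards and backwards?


Scanning 'yyccbaabccx' for palindromic substrings.
Substring at positions 2-9: 'ccbaabcc'.
Check: reverse('ccbaabcc') = 'ccbaabcc' -> palindrome confirmed.
Neighbouring characters ('y' / 'x') break symmetry, so it cannot extend further.
No longer palindromic substring exists; longest length = 8

8


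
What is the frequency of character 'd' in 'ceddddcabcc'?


Scanning 'ceddddcabcc' for 'd':
  Position 2: 'd' -> MATCH (count: 1)
  Position 3: 'd' -> MATCH (count: 2)
  Position 4: 'd' -> MATCH (count: 3)
  Position 5: 'd' -> MATCH (count: 4)
Total occurrences of 'd': 4

4


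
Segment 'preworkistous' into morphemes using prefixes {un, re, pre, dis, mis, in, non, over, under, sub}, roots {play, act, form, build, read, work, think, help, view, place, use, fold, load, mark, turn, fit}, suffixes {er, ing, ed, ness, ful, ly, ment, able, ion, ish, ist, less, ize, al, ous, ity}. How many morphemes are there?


Segmenting 'preworkistous' against the inventory:
  'pre' -> prefix (morpheme 1)
  'work' -> root (morpheme 2)
  'ist' -> suffix (morpheme 3)
  'ous' -> suffix (morpheme 4)
Total morphemes: 4

4


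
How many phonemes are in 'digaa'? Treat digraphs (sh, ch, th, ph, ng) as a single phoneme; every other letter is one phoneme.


Parsing 'digaa' greedily, digraphs first:
  'd' -> consonant phoneme (phonemes so far: 1)
  'i' -> vowel phoneme (phonemes so far: 2)
  'g' -> consonant phoneme (phonemes so far: 3)
  'a' -> vowel phoneme (phonemes so far: 4)
  'a' -> vowel phoneme (phonemes so far: 5)
Total phonemes: 5

5


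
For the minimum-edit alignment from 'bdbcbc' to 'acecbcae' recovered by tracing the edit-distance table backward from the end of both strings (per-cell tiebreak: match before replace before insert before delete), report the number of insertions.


Edit distance = 5. Backtracking from cell (6, 8) with preference match > replace > insert > delete,
then listing the resulting alignment 'bdbcbc' -> 'acecbcae' left to right:
  Step 1: replace b->a
  Step 2: replace d->c
  Step 3: replace b->e
  Step 4: keep 'c'
  Step 5: keep 'b'
  Step 6: keep 'c'
  Step 7: insert 'a' [insertion #1]
  Step 8: insert 'e' [insertion #2]
Total insertions: 2

2


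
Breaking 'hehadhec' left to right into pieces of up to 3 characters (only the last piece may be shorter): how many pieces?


'hehadhec' has 8 characters.
Chunking with max size 3:
  Chunk 1: 'heh' (positions 0-2)
  Chunk 2: 'adh' (positions 3-5)
  Chunk 3: 'ec' (positions 6-7)
Total chunks: ceil(8 / 3) = 3

3


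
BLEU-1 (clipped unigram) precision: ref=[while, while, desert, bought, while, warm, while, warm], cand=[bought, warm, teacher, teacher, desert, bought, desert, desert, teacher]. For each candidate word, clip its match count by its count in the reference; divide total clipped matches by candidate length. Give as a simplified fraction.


Reference word counts: {'bought': 1, 'desert': 1, 'warm': 2, 'while': 4}
Checking each candidate word (with clipping):
  'bought' -> in reference (ref count 1, used 1/1) -> match (matches: 1)
  'warm' -> in reference (ref count 2, used 1/2) -> match (matches: 2)
  'teacher' -> not in reference -> no match (matches: 2)
  'teacher' -> not in reference -> no match (matches: 2)
  'desert' -> in reference (ref count 1, used 1/1) -> match (matches: 3)
  'bought' -> ref count 1 already used up (1/1) -> clipped, no match (matches: 3)
  'desert' -> ref count 1 already used up (1/1) -> clipped, no match (matches: 3)
  'desert' -> ref count 1 already used up (1/1) -> clipped, no match (matches: 3)
  'teacher' -> not in reference -> no match (matches: 3)
Clipped matches: 3, Candidate length: 9
Precision = 3/9 = 1/3

1/3


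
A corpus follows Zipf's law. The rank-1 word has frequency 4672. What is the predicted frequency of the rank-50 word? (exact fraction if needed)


Zipf's law: freq(rank) = f1 / rank
f1 = 4672, rank = 50
freq = 4672 / 50
GCD(4672, 50) = 2
Simplified: 2336/25

2336/25


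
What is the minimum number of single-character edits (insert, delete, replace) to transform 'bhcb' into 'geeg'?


Building DP table for s1='bhcb' (len 4) and s2='geeg' (len 4):
       g  e  e  g
    0  1  2  3  4
  b 1  1  2  3  4
  h 2  2  2  3  4
  c 3  3  3  3  4
  b 4  4  4  4  4
Edit distance = dp[4][4] = 4

4


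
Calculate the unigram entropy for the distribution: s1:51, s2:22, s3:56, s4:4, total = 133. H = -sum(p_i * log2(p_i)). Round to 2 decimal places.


Computing entropy H = -sum(p_i * log2(p_i)):
  s1: p = 51/133 = 0.3835, -p*log2(p) = 0.5303
  s2: p = 22/133 = 0.1654, -p*log2(p) = 0.4294
  s3: p = 56/133 = 0.4211, -p*log2(p) = 0.5254
  s4: p = 4/133 = 0.0301, -p*log2(p) = 0.1520
H = sum of terms = 1.6371
Rounded to 2 decimals: 1.64

1.64


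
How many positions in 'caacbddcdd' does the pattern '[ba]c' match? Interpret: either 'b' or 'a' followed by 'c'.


Pattern: [ba]c means either 'b' or 'a' followed by 'c'.
Scanning 'caacbddcdd' position-by-position:
  Pos 0: window 'ca' -> no
  Pos 1: window 'aa' -> no
  Pos 2: window 'ac' -> MATCH
  Pos 3: window 'cb' -> no
  Pos 4: window 'bd' -> no
  Pos 5: window 'dd' -> no
  Pos 6: window 'dc' -> no
  Pos 7: window 'cd' -> no
  Pos 8: window 'dd' -> no
  Pos 9: window 'd' -> no
Total matches: 1

1


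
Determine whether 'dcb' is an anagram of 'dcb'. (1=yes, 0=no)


Sort characters of 'dcb': 'bcd'
Sort characters of 'dcb': 'bcd'
Sorted forms match -> they ARE anagrams
Result: 1

1


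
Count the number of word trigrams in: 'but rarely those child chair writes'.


Word trigrams from [6] words:
  Trigram 1: (but rarely those)
  Trigram 2: (rarely those child)
  Trigram 3: (those child chair)
  Trigram 4: (child chair writes)
Total word trigrams: 6 - 2 = 4

4


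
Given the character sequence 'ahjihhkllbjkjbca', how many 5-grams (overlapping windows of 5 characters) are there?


String 'ahjihhkllbjkjbca' has length L = 16.
Number of overlapping n-grams = L - n + 1
Substituting: 16 - 5 + 1 = 12

12


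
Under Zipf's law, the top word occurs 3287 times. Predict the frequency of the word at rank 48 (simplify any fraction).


Zipf's law: freq(rank) = f1 / rank
f1 = 3287, rank = 48
freq = 3287 / 48
GCD(3287, 48) = 1
Simplified: 3287/48

3287/48


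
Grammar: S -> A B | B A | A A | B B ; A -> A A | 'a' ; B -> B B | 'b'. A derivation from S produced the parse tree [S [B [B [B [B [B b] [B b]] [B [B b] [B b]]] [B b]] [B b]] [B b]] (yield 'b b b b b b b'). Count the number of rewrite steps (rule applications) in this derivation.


Every bracketed nonterminal node [X ...] in the tree is produced by exactly one rule application.
Reading the tree off as a leftmost derivation:
  Step 1: S  =>  B B   (applied S -> B B)
  Step 2: B B  =>  B B B   (applied B -> B B)
  Step 3: B B B  =>  B B B B   (applied B -> B B)
  Step 4: B B B B  =>  B B B B B   (applied B -> B B)
  Step 5: B B B B B  =>  B B B B B B   (applied B -> B B)
  Step 6: B B B B B B  =>  b B B B B B   (applied B -> b)
  Step 7: b B B B B B  =>  b b B B B B   (applied B -> b)
  Step 8: b b B B B B  =>  b b B B B B B   (applied B -> B B)
  Step 9: b b B B B B B  =>  b b b B B B B   (applied B -> b)
  Step 10: b b b B B B B  =>  b b b b B B B   (applied B -> b)
  Step 11: b b b b B B B  =>  b b b b b B B   (applied B -> b)
  Step 12: b b b b b B B  =>  b b b b b b B   (applied B -> b)
  Step 13: b b b b b b B  =>  b b b b b b b   (applied B -> b)
Final yield: b b b b b b b
Total rewrite steps: 13

13


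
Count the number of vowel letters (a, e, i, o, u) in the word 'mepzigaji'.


Scanning each character of 'mepzigaji':
  Position 1: 'm' -> consonant (running count: 0)
  Position 2: 'e' -> vowel (running count: 1)
  Position 3: 'p' -> consonant (running count: 1)
  Position 4: 'z' -> consonant (running count: 1)
  Position 5: 'i' -> vowel (running count: 2)
  Position 6: 'g' -> consonant (running count: 2)
  Position 7: 'a' -> vowel (running count: 3)
  Position 8: 'j' -> consonant (running count: 3)
  Position 9: 'i' -> vowel (running count: 4)
Total vowels: 4

4


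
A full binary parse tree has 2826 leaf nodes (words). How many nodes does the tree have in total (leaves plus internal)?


Leaf nodes (terminals): 2826
Internal nodes = n - 1 = 2826 - 1 = 2825
Total = leaves + internal = 2826 + 2825 = 5651

5651


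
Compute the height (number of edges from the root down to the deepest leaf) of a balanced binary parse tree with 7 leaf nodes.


In a balanced binary tree with n leaves the deepest leaf is ceil(log2(n)) edges below the root.
log2(7) = 2.8074
ceil(2.8074) = 3
height (edges) = 3

3


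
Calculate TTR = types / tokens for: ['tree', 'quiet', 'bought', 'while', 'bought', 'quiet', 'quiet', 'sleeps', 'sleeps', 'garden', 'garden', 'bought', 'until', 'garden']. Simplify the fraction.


Tokens: 14
Unique types: ('bought', 'garden', 'quiet', 'sleeps', 'tree', 'until', 'while') = 7
TTR = 7/14
Simplify: divide both by 7 -> 1/2
TTR = 1/2

1/2


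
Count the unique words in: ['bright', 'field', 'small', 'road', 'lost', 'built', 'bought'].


Listing all tokens and tracking unique types:
  Token 1: 'bright' -> NEW (unique so far: 1)
  Token 2: 'field' -> NEW (unique so far: 2)
  Token 3: 'small' -> NEW (unique so far: 3)
  Token 4: 'road' -> NEW (unique so far: 4)
  Token 5: 'lost' -> NEW (unique so far: 5)
  Token 6: 'built' -> NEW (unique so far: 6)
  Token 7: 'bought' -> NEW (unique so far: 7)
Unique types: ('bought', 'bright', 'built', 'field', 'lost', 'road', 'small')
Vocabulary size: 7

7


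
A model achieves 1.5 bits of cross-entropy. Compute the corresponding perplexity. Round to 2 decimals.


Perplexity formula: PP = 2^H
H = 1.5
PP = 2^1.5
Decompose: 2^1.5 = 2^1 * 2^0.5 = 2^1 * sqrt(2)
2^1 = 2, sqrt(2) ~ 1.4142136
PP ~ 2 * 1.4142136 = 2.8284272
Rounded to 2 decimals: 2.83

2.83


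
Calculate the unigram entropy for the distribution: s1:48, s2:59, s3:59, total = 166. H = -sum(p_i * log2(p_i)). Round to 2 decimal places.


Computing entropy H = -sum(p_i * log2(p_i)):
  s1: p = 48/166 = 0.2892, -p*log2(p) = 0.5176
  s2: p = 59/166 = 0.3554, -p*log2(p) = 0.5304
  s3: p = 59/166 = 0.3554, -p*log2(p) = 0.5304
H = sum of terms = 1.5784
Rounded to 2 decimals: 1.58

1.58


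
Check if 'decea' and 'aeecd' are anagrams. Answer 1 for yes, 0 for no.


Sort characters of 'decea': 'acdee'
Sort characters of 'aeecd': 'acdee'
Sorted forms match -> they ARE anagrams
Result: 1

1


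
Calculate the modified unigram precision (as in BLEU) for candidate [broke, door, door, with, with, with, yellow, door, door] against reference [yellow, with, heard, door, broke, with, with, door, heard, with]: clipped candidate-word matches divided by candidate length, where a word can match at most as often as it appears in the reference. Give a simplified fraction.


Reference word counts: {'broke': 1, 'door': 2, 'heard': 2, 'with': 4, 'yellow': 1}
Checking each candidate word (with clipping):
  'broke' -> in reference (ref count 1, used 1/1) -> match (matches: 1)
  'door' -> in reference (ref count 2, used 1/2) -> match (matches: 2)
  'door' -> in reference (ref count 2, used 2/2) -> match (matches: 3)
  'with' -> in reference (ref count 4, used 1/4) -> match (matches: 4)
  'with' -> in reference (ref count 4, used 2/4) -> match (matches: 5)
  'with' -> in reference (ref count 4, used 3/4) -> match (matches: 6)
  'yellow' -> in reference (ref count 1, used 1/1) -> match (matches: 7)
  'door' -> ref count 2 already used up (2/2) -> clipped, no match (matches: 7)
  'door' -> ref count 2 already used up (2/2) -> clipped, no match (matches: 7)
Clipped matches: 7, Candidate length: 9
Precision = 7/9

7/9


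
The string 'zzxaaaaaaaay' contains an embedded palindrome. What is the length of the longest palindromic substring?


Scanning 'zzxaaaaaaaay' for palindromic substrings.
Substring at positions 3-10: 'aaaaaaaa'.
Check: reverse('aaaaaaaa') = 'aaaaaaaa' -> palindrome confirmed.
Neighbouring characters ('x' / 'y') break symmetry, so it cannot extend further.
No longer palindromic substring exists; longest length = 8

8


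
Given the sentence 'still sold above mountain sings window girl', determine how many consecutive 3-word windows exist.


Word trigrams from [7] words:
  Trigram 1: (still sold above)
  Trigram 2: (sold above mountain)
  Trigram 3: (above mountain sings)
  Trigram 4: (mountain sings window)
  Trigram 5: (sings window girl)
Total word trigrams: 7 - 2 = 5

5


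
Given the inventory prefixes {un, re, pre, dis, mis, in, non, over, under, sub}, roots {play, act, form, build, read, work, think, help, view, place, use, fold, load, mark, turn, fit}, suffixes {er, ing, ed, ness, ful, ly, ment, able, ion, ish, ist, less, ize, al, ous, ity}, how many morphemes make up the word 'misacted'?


Segmenting 'misacted' against the inventory:
  'mis' -> prefix (morpheme 1)
  'act' -> root (morpheme 2)
  'ed' -> suffix (morpheme 3)
Total morphemes: 3

3


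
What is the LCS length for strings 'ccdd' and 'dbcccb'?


DP table for LCS of 'ccdd' and 'dbcccb':
       d  b  c  c  c  b
    0  0  0  0  0  0  0
  c 0  0  0  1  1  1  1
  c 0  0  0  1  2  2  2
  d 0  1  1  1  2  2  2
  d 0  1  1  1  2  2  2
LCS: 'cc'
LCS length = 2

2


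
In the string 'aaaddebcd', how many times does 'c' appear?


Scanning 'aaaddebcd' for 'c':
  Position 7: 'c' -> MATCH (count: 1)
Total occurrences of 'c': 1

1


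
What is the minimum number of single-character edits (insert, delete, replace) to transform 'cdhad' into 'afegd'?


Building DP table for s1='cdhad' (len 5) and s2='afegd' (len 5):
       a  f  e  g  d
    0  1  2  3  4  5
  c 1  1  2  3  4  5
  d 2  2  2  3  4  4
  h 3  3  3  3  4  5
  a 4  3  4  4  4  5
  d 5  4  4  5  5  4
Edit distance = dp[5][5] = 4

4


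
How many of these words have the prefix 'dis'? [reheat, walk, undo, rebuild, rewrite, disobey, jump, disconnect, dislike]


Checking each word for prefix 'dis':
  'reheat' -> no (count: 0)
  'walk' -> no (count: 0)
  'undo' -> no (count: 0)
  'rebuild' -> no (count: 0)
  'rewrite' -> no (count: 0)
  'disobey' -> YES, starts with 'dis' (count: 1)
  'jump' -> no (count: 1)
  'disconnect' -> YES, starts with 'dis' (count: 2)
  'dislike' -> YES, starts with 'dis' (count: 3)
Total with prefix 'dis': 3

3


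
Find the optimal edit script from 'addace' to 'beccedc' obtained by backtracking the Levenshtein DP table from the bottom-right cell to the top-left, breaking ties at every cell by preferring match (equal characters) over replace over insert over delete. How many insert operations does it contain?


Edit distance = 6. Backtracking from cell (6, 7) with preference match > replace > insert > delete,
then listing the resulting alignment 'addace' -> 'beccedc' left to right:
  Step 1: delete 'a'
  Step 2: replace d->b
  Step 3: replace d->e
  Step 4: replace a->c
  Step 5: keep 'c'
  Step 6: keep 'e'
  Step 7: insert 'd' [insertion #1]
  Step 8: insert 'c' [insertion #2]
Total insertions: 2

2


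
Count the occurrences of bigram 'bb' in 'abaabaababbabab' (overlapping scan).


Scanning 'abaabaababbabab' for bigram 'bb':
  Position 0: 'ab' -> no
  Position 1: 'ba' -> no
  Position 2: 'aa' -> no
  Position 3: 'ab' -> no
  Position 4: 'ba' -> no
  Position 5: 'aa' -> no
  Position 6: 'ab' -> no
  Position 7: 'ba' -> no
  Position 8: 'ab' -> no
  Position 9: 'bb' -> MATCH
  Position 10: 'ba' -> no
  Position 11: 'ab' -> no
  Position 12: 'ba' -> no
  Position 13: 'ab' -> no
Total matches: 1

1


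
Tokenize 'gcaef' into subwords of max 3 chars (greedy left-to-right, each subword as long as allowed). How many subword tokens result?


'gcaef' has 5 characters.
Chunking with max size 3:
  Chunk 1: 'gca' (positions 0-2)
  Chunk 2: 'ef' (positions 3-4)
Total chunks: ceil(5 / 3) = 2

2
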